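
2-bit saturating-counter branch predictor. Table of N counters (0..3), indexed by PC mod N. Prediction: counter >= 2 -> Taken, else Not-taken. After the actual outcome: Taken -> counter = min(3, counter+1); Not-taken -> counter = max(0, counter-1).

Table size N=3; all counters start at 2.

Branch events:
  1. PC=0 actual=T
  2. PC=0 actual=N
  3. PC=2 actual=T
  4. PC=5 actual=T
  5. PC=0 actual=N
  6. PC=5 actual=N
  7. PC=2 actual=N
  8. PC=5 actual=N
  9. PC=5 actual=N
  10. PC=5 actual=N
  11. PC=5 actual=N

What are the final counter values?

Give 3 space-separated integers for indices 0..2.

Answer: 1 2 0

Derivation:
Ev 1: PC=0 idx=0 pred=T actual=T -> ctr[0]=3
Ev 2: PC=0 idx=0 pred=T actual=N -> ctr[0]=2
Ev 3: PC=2 idx=2 pred=T actual=T -> ctr[2]=3
Ev 4: PC=5 idx=2 pred=T actual=T -> ctr[2]=3
Ev 5: PC=0 idx=0 pred=T actual=N -> ctr[0]=1
Ev 6: PC=5 idx=2 pred=T actual=N -> ctr[2]=2
Ev 7: PC=2 idx=2 pred=T actual=N -> ctr[2]=1
Ev 8: PC=5 idx=2 pred=N actual=N -> ctr[2]=0
Ev 9: PC=5 idx=2 pred=N actual=N -> ctr[2]=0
Ev 10: PC=5 idx=2 pred=N actual=N -> ctr[2]=0
Ev 11: PC=5 idx=2 pred=N actual=N -> ctr[2]=0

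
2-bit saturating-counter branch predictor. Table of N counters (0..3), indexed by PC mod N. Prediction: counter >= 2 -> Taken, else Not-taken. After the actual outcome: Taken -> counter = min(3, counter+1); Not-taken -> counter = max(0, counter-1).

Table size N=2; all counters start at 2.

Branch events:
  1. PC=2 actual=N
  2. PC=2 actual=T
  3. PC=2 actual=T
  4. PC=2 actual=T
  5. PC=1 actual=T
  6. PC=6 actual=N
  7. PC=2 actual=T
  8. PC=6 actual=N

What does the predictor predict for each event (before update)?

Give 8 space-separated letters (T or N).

Answer: T N T T T T T T

Derivation:
Ev 1: PC=2 idx=0 pred=T actual=N -> ctr[0]=1
Ev 2: PC=2 idx=0 pred=N actual=T -> ctr[0]=2
Ev 3: PC=2 idx=0 pred=T actual=T -> ctr[0]=3
Ev 4: PC=2 idx=0 pred=T actual=T -> ctr[0]=3
Ev 5: PC=1 idx=1 pred=T actual=T -> ctr[1]=3
Ev 6: PC=6 idx=0 pred=T actual=N -> ctr[0]=2
Ev 7: PC=2 idx=0 pred=T actual=T -> ctr[0]=3
Ev 8: PC=6 idx=0 pred=T actual=N -> ctr[0]=2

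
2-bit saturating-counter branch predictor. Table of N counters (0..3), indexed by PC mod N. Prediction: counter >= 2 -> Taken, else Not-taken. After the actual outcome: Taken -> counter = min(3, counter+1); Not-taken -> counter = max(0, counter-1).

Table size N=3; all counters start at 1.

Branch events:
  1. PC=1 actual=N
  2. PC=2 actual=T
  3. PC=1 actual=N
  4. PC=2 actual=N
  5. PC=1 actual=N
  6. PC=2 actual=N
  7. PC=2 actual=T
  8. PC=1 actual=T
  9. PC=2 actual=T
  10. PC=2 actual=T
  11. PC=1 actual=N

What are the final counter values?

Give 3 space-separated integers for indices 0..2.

Answer: 1 0 3

Derivation:
Ev 1: PC=1 idx=1 pred=N actual=N -> ctr[1]=0
Ev 2: PC=2 idx=2 pred=N actual=T -> ctr[2]=2
Ev 3: PC=1 idx=1 pred=N actual=N -> ctr[1]=0
Ev 4: PC=2 idx=2 pred=T actual=N -> ctr[2]=1
Ev 5: PC=1 idx=1 pred=N actual=N -> ctr[1]=0
Ev 6: PC=2 idx=2 pred=N actual=N -> ctr[2]=0
Ev 7: PC=2 idx=2 pred=N actual=T -> ctr[2]=1
Ev 8: PC=1 idx=1 pred=N actual=T -> ctr[1]=1
Ev 9: PC=2 idx=2 pred=N actual=T -> ctr[2]=2
Ev 10: PC=2 idx=2 pred=T actual=T -> ctr[2]=3
Ev 11: PC=1 idx=1 pred=N actual=N -> ctr[1]=0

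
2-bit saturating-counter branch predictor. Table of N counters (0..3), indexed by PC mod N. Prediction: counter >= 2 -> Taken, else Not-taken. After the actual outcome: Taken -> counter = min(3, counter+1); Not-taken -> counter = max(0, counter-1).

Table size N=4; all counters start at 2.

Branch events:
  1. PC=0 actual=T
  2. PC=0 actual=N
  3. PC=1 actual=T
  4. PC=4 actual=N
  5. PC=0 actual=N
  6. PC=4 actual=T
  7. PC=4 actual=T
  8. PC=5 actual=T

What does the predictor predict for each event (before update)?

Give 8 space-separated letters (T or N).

Ev 1: PC=0 idx=0 pred=T actual=T -> ctr[0]=3
Ev 2: PC=0 idx=0 pred=T actual=N -> ctr[0]=2
Ev 3: PC=1 idx=1 pred=T actual=T -> ctr[1]=3
Ev 4: PC=4 idx=0 pred=T actual=N -> ctr[0]=1
Ev 5: PC=0 idx=0 pred=N actual=N -> ctr[0]=0
Ev 6: PC=4 idx=0 pred=N actual=T -> ctr[0]=1
Ev 7: PC=4 idx=0 pred=N actual=T -> ctr[0]=2
Ev 8: PC=5 idx=1 pred=T actual=T -> ctr[1]=3

Answer: T T T T N N N T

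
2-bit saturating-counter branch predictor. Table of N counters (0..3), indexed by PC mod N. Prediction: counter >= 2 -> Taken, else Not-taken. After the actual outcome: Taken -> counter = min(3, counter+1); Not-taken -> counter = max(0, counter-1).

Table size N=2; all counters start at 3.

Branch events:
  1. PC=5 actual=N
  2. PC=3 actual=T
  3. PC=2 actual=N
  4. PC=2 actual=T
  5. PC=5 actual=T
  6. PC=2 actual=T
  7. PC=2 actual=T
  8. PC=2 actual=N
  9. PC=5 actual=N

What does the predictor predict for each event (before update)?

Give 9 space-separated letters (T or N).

Answer: T T T T T T T T T

Derivation:
Ev 1: PC=5 idx=1 pred=T actual=N -> ctr[1]=2
Ev 2: PC=3 idx=1 pred=T actual=T -> ctr[1]=3
Ev 3: PC=2 idx=0 pred=T actual=N -> ctr[0]=2
Ev 4: PC=2 idx=0 pred=T actual=T -> ctr[0]=3
Ev 5: PC=5 idx=1 pred=T actual=T -> ctr[1]=3
Ev 6: PC=2 idx=0 pred=T actual=T -> ctr[0]=3
Ev 7: PC=2 idx=0 pred=T actual=T -> ctr[0]=3
Ev 8: PC=2 idx=0 pred=T actual=N -> ctr[0]=2
Ev 9: PC=5 idx=1 pred=T actual=N -> ctr[1]=2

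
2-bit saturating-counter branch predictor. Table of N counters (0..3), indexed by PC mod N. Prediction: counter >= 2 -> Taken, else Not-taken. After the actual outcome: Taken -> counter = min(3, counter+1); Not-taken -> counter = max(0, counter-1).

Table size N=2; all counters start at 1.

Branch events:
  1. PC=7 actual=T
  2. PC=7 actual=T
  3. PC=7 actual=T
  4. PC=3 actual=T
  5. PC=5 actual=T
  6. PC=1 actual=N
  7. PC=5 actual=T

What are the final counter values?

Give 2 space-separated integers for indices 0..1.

Answer: 1 3

Derivation:
Ev 1: PC=7 idx=1 pred=N actual=T -> ctr[1]=2
Ev 2: PC=7 idx=1 pred=T actual=T -> ctr[1]=3
Ev 3: PC=7 idx=1 pred=T actual=T -> ctr[1]=3
Ev 4: PC=3 idx=1 pred=T actual=T -> ctr[1]=3
Ev 5: PC=5 idx=1 pred=T actual=T -> ctr[1]=3
Ev 6: PC=1 idx=1 pred=T actual=N -> ctr[1]=2
Ev 7: PC=5 idx=1 pred=T actual=T -> ctr[1]=3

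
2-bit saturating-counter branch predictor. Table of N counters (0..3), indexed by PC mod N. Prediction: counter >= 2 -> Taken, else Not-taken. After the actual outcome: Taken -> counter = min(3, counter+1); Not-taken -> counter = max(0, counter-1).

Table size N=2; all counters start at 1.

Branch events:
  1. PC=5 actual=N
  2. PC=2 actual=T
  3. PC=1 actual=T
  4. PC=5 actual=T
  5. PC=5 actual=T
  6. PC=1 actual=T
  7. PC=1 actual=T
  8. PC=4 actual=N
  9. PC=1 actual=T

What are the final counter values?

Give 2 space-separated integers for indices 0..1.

Answer: 1 3

Derivation:
Ev 1: PC=5 idx=1 pred=N actual=N -> ctr[1]=0
Ev 2: PC=2 idx=0 pred=N actual=T -> ctr[0]=2
Ev 3: PC=1 idx=1 pred=N actual=T -> ctr[1]=1
Ev 4: PC=5 idx=1 pred=N actual=T -> ctr[1]=2
Ev 5: PC=5 idx=1 pred=T actual=T -> ctr[1]=3
Ev 6: PC=1 idx=1 pred=T actual=T -> ctr[1]=3
Ev 7: PC=1 idx=1 pred=T actual=T -> ctr[1]=3
Ev 8: PC=4 idx=0 pred=T actual=N -> ctr[0]=1
Ev 9: PC=1 idx=1 pred=T actual=T -> ctr[1]=3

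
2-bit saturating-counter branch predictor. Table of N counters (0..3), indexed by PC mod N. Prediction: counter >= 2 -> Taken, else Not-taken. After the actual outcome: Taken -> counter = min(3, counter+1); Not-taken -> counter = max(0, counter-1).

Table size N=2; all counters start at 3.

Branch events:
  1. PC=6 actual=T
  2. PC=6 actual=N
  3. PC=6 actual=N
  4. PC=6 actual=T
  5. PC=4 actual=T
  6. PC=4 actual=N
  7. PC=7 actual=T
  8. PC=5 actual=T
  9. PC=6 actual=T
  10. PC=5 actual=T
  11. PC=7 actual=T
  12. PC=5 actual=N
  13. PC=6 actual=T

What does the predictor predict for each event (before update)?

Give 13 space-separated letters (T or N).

Answer: T T T N T T T T T T T T T

Derivation:
Ev 1: PC=6 idx=0 pred=T actual=T -> ctr[0]=3
Ev 2: PC=6 idx=0 pred=T actual=N -> ctr[0]=2
Ev 3: PC=6 idx=0 pred=T actual=N -> ctr[0]=1
Ev 4: PC=6 idx=0 pred=N actual=T -> ctr[0]=2
Ev 5: PC=4 idx=0 pred=T actual=T -> ctr[0]=3
Ev 6: PC=4 idx=0 pred=T actual=N -> ctr[0]=2
Ev 7: PC=7 idx=1 pred=T actual=T -> ctr[1]=3
Ev 8: PC=5 idx=1 pred=T actual=T -> ctr[1]=3
Ev 9: PC=6 idx=0 pred=T actual=T -> ctr[0]=3
Ev 10: PC=5 idx=1 pred=T actual=T -> ctr[1]=3
Ev 11: PC=7 idx=1 pred=T actual=T -> ctr[1]=3
Ev 12: PC=5 idx=1 pred=T actual=N -> ctr[1]=2
Ev 13: PC=6 idx=0 pred=T actual=T -> ctr[0]=3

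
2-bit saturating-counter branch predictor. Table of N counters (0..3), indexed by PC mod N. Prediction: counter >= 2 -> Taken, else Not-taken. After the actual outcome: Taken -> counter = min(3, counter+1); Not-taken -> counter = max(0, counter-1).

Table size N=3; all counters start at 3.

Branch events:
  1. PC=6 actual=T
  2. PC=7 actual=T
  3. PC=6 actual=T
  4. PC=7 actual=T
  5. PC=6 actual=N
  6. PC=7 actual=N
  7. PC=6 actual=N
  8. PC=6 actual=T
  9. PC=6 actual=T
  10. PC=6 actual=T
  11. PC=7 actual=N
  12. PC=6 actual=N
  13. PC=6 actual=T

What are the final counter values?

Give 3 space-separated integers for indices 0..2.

Answer: 3 1 3

Derivation:
Ev 1: PC=6 idx=0 pred=T actual=T -> ctr[0]=3
Ev 2: PC=7 idx=1 pred=T actual=T -> ctr[1]=3
Ev 3: PC=6 idx=0 pred=T actual=T -> ctr[0]=3
Ev 4: PC=7 idx=1 pred=T actual=T -> ctr[1]=3
Ev 5: PC=6 idx=0 pred=T actual=N -> ctr[0]=2
Ev 6: PC=7 idx=1 pred=T actual=N -> ctr[1]=2
Ev 7: PC=6 idx=0 pred=T actual=N -> ctr[0]=1
Ev 8: PC=6 idx=0 pred=N actual=T -> ctr[0]=2
Ev 9: PC=6 idx=0 pred=T actual=T -> ctr[0]=3
Ev 10: PC=6 idx=0 pred=T actual=T -> ctr[0]=3
Ev 11: PC=7 idx=1 pred=T actual=N -> ctr[1]=1
Ev 12: PC=6 idx=0 pred=T actual=N -> ctr[0]=2
Ev 13: PC=6 idx=0 pred=T actual=T -> ctr[0]=3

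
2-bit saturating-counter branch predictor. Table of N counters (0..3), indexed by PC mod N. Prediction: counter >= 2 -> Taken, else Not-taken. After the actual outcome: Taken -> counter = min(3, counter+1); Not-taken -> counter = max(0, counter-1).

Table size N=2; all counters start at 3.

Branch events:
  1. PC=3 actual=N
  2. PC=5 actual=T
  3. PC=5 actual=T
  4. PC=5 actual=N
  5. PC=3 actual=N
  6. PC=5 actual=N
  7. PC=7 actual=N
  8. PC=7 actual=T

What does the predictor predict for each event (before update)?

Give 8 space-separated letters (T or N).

Ev 1: PC=3 idx=1 pred=T actual=N -> ctr[1]=2
Ev 2: PC=5 idx=1 pred=T actual=T -> ctr[1]=3
Ev 3: PC=5 idx=1 pred=T actual=T -> ctr[1]=3
Ev 4: PC=5 idx=1 pred=T actual=N -> ctr[1]=2
Ev 5: PC=3 idx=1 pred=T actual=N -> ctr[1]=1
Ev 6: PC=5 idx=1 pred=N actual=N -> ctr[1]=0
Ev 7: PC=7 idx=1 pred=N actual=N -> ctr[1]=0
Ev 8: PC=7 idx=1 pred=N actual=T -> ctr[1]=1

Answer: T T T T T N N N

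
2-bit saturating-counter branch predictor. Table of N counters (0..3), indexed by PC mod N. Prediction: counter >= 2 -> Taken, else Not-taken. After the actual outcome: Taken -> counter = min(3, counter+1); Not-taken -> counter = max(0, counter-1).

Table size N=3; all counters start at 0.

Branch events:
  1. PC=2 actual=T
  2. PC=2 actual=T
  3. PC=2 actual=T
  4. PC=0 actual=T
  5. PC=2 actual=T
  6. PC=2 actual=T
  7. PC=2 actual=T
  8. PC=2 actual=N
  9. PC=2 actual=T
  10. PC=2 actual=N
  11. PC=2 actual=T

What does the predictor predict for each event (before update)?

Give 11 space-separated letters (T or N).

Answer: N N T N T T T T T T T

Derivation:
Ev 1: PC=2 idx=2 pred=N actual=T -> ctr[2]=1
Ev 2: PC=2 idx=2 pred=N actual=T -> ctr[2]=2
Ev 3: PC=2 idx=2 pred=T actual=T -> ctr[2]=3
Ev 4: PC=0 idx=0 pred=N actual=T -> ctr[0]=1
Ev 5: PC=2 idx=2 pred=T actual=T -> ctr[2]=3
Ev 6: PC=2 idx=2 pred=T actual=T -> ctr[2]=3
Ev 7: PC=2 idx=2 pred=T actual=T -> ctr[2]=3
Ev 8: PC=2 idx=2 pred=T actual=N -> ctr[2]=2
Ev 9: PC=2 idx=2 pred=T actual=T -> ctr[2]=3
Ev 10: PC=2 idx=2 pred=T actual=N -> ctr[2]=2
Ev 11: PC=2 idx=2 pred=T actual=T -> ctr[2]=3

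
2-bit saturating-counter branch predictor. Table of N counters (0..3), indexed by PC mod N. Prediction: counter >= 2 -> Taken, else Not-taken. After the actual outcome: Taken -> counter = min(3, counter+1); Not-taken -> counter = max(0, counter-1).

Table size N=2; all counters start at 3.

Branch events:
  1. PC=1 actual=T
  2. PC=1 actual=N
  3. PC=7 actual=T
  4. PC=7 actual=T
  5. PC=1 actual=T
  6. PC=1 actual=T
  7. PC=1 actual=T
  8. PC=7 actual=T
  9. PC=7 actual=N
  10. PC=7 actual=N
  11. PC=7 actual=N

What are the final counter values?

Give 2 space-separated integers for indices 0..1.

Ev 1: PC=1 idx=1 pred=T actual=T -> ctr[1]=3
Ev 2: PC=1 idx=1 pred=T actual=N -> ctr[1]=2
Ev 3: PC=7 idx=1 pred=T actual=T -> ctr[1]=3
Ev 4: PC=7 idx=1 pred=T actual=T -> ctr[1]=3
Ev 5: PC=1 idx=1 pred=T actual=T -> ctr[1]=3
Ev 6: PC=1 idx=1 pred=T actual=T -> ctr[1]=3
Ev 7: PC=1 idx=1 pred=T actual=T -> ctr[1]=3
Ev 8: PC=7 idx=1 pred=T actual=T -> ctr[1]=3
Ev 9: PC=7 idx=1 pred=T actual=N -> ctr[1]=2
Ev 10: PC=7 idx=1 pred=T actual=N -> ctr[1]=1
Ev 11: PC=7 idx=1 pred=N actual=N -> ctr[1]=0

Answer: 3 0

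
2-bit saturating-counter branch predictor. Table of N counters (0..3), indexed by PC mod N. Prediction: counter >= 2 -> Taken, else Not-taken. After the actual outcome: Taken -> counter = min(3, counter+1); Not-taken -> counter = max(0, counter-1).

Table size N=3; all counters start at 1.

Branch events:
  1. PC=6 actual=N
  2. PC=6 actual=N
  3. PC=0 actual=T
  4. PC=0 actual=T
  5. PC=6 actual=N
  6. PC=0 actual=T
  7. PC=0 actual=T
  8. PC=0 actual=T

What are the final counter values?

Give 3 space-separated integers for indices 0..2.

Ev 1: PC=6 idx=0 pred=N actual=N -> ctr[0]=0
Ev 2: PC=6 idx=0 pred=N actual=N -> ctr[0]=0
Ev 3: PC=0 idx=0 pred=N actual=T -> ctr[0]=1
Ev 4: PC=0 idx=0 pred=N actual=T -> ctr[0]=2
Ev 5: PC=6 idx=0 pred=T actual=N -> ctr[0]=1
Ev 6: PC=0 idx=0 pred=N actual=T -> ctr[0]=2
Ev 7: PC=0 idx=0 pred=T actual=T -> ctr[0]=3
Ev 8: PC=0 idx=0 pred=T actual=T -> ctr[0]=3

Answer: 3 1 1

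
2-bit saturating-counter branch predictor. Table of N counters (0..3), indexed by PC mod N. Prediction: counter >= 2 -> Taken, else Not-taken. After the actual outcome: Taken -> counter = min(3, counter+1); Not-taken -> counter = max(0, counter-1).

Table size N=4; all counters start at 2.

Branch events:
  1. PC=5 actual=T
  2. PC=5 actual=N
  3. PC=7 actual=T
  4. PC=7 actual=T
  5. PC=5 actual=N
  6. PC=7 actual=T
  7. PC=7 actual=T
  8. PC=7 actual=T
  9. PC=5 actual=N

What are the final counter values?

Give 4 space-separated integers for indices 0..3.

Answer: 2 0 2 3

Derivation:
Ev 1: PC=5 idx=1 pred=T actual=T -> ctr[1]=3
Ev 2: PC=5 idx=1 pred=T actual=N -> ctr[1]=2
Ev 3: PC=7 idx=3 pred=T actual=T -> ctr[3]=3
Ev 4: PC=7 idx=3 pred=T actual=T -> ctr[3]=3
Ev 5: PC=5 idx=1 pred=T actual=N -> ctr[1]=1
Ev 6: PC=7 idx=3 pred=T actual=T -> ctr[3]=3
Ev 7: PC=7 idx=3 pred=T actual=T -> ctr[3]=3
Ev 8: PC=7 idx=3 pred=T actual=T -> ctr[3]=3
Ev 9: PC=5 idx=1 pred=N actual=N -> ctr[1]=0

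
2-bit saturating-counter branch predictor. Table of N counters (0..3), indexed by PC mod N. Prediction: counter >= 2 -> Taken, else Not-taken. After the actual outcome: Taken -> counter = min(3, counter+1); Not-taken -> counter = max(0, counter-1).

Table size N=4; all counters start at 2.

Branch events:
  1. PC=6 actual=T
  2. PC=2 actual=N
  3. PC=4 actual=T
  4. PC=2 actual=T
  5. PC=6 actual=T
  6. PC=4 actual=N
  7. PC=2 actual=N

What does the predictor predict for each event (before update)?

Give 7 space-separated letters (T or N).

Ev 1: PC=6 idx=2 pred=T actual=T -> ctr[2]=3
Ev 2: PC=2 idx=2 pred=T actual=N -> ctr[2]=2
Ev 3: PC=4 idx=0 pred=T actual=T -> ctr[0]=3
Ev 4: PC=2 idx=2 pred=T actual=T -> ctr[2]=3
Ev 5: PC=6 idx=2 pred=T actual=T -> ctr[2]=3
Ev 6: PC=4 idx=0 pred=T actual=N -> ctr[0]=2
Ev 7: PC=2 idx=2 pred=T actual=N -> ctr[2]=2

Answer: T T T T T T T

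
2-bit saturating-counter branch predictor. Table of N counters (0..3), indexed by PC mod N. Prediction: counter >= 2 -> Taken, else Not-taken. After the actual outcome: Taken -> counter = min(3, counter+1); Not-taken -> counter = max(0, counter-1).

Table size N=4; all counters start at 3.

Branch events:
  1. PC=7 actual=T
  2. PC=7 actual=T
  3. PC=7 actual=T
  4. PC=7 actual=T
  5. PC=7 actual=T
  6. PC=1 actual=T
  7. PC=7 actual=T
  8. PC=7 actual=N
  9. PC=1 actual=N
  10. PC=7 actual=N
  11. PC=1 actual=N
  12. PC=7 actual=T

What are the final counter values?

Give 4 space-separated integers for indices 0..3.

Answer: 3 1 3 2

Derivation:
Ev 1: PC=7 idx=3 pred=T actual=T -> ctr[3]=3
Ev 2: PC=7 idx=3 pred=T actual=T -> ctr[3]=3
Ev 3: PC=7 idx=3 pred=T actual=T -> ctr[3]=3
Ev 4: PC=7 idx=3 pred=T actual=T -> ctr[3]=3
Ev 5: PC=7 idx=3 pred=T actual=T -> ctr[3]=3
Ev 6: PC=1 idx=1 pred=T actual=T -> ctr[1]=3
Ev 7: PC=7 idx=3 pred=T actual=T -> ctr[3]=3
Ev 8: PC=7 idx=3 pred=T actual=N -> ctr[3]=2
Ev 9: PC=1 idx=1 pred=T actual=N -> ctr[1]=2
Ev 10: PC=7 idx=3 pred=T actual=N -> ctr[3]=1
Ev 11: PC=1 idx=1 pred=T actual=N -> ctr[1]=1
Ev 12: PC=7 idx=3 pred=N actual=T -> ctr[3]=2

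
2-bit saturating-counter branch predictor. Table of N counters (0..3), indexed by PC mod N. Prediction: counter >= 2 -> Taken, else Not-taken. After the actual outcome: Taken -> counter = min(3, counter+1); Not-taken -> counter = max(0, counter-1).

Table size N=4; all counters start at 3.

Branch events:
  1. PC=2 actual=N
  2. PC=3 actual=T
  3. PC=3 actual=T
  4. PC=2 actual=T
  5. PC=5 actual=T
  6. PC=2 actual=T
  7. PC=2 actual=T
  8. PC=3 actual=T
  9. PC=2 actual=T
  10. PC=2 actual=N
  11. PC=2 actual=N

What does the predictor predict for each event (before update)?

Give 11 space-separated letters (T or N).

Answer: T T T T T T T T T T T

Derivation:
Ev 1: PC=2 idx=2 pred=T actual=N -> ctr[2]=2
Ev 2: PC=3 idx=3 pred=T actual=T -> ctr[3]=3
Ev 3: PC=3 idx=3 pred=T actual=T -> ctr[3]=3
Ev 4: PC=2 idx=2 pred=T actual=T -> ctr[2]=3
Ev 5: PC=5 idx=1 pred=T actual=T -> ctr[1]=3
Ev 6: PC=2 idx=2 pred=T actual=T -> ctr[2]=3
Ev 7: PC=2 idx=2 pred=T actual=T -> ctr[2]=3
Ev 8: PC=3 idx=3 pred=T actual=T -> ctr[3]=3
Ev 9: PC=2 idx=2 pred=T actual=T -> ctr[2]=3
Ev 10: PC=2 idx=2 pred=T actual=N -> ctr[2]=2
Ev 11: PC=2 idx=2 pred=T actual=N -> ctr[2]=1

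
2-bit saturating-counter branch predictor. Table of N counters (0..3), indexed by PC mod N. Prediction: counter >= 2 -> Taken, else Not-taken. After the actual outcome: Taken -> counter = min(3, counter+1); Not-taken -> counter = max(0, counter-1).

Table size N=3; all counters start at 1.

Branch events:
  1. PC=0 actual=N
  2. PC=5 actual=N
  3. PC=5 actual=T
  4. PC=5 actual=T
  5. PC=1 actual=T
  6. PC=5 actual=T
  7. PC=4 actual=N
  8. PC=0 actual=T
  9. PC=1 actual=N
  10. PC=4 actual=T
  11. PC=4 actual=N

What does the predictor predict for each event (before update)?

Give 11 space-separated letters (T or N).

Answer: N N N N N T T N N N N

Derivation:
Ev 1: PC=0 idx=0 pred=N actual=N -> ctr[0]=0
Ev 2: PC=5 idx=2 pred=N actual=N -> ctr[2]=0
Ev 3: PC=5 idx=2 pred=N actual=T -> ctr[2]=1
Ev 4: PC=5 idx=2 pred=N actual=T -> ctr[2]=2
Ev 5: PC=1 idx=1 pred=N actual=T -> ctr[1]=2
Ev 6: PC=5 idx=2 pred=T actual=T -> ctr[2]=3
Ev 7: PC=4 idx=1 pred=T actual=N -> ctr[1]=1
Ev 8: PC=0 idx=0 pred=N actual=T -> ctr[0]=1
Ev 9: PC=1 idx=1 pred=N actual=N -> ctr[1]=0
Ev 10: PC=4 idx=1 pred=N actual=T -> ctr[1]=1
Ev 11: PC=4 idx=1 pred=N actual=N -> ctr[1]=0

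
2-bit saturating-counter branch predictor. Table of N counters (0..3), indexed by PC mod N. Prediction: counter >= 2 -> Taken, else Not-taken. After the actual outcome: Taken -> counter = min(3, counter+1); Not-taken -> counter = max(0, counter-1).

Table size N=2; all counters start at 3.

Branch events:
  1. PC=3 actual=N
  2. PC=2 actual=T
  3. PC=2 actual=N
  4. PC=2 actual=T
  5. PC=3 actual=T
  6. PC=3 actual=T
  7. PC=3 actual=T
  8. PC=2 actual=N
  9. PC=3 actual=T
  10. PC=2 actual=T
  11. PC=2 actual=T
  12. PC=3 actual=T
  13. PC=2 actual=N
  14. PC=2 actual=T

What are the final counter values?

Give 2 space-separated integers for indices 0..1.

Ev 1: PC=3 idx=1 pred=T actual=N -> ctr[1]=2
Ev 2: PC=2 idx=0 pred=T actual=T -> ctr[0]=3
Ev 3: PC=2 idx=0 pred=T actual=N -> ctr[0]=2
Ev 4: PC=2 idx=0 pred=T actual=T -> ctr[0]=3
Ev 5: PC=3 idx=1 pred=T actual=T -> ctr[1]=3
Ev 6: PC=3 idx=1 pred=T actual=T -> ctr[1]=3
Ev 7: PC=3 idx=1 pred=T actual=T -> ctr[1]=3
Ev 8: PC=2 idx=0 pred=T actual=N -> ctr[0]=2
Ev 9: PC=3 idx=1 pred=T actual=T -> ctr[1]=3
Ev 10: PC=2 idx=0 pred=T actual=T -> ctr[0]=3
Ev 11: PC=2 idx=0 pred=T actual=T -> ctr[0]=3
Ev 12: PC=3 idx=1 pred=T actual=T -> ctr[1]=3
Ev 13: PC=2 idx=0 pred=T actual=N -> ctr[0]=2
Ev 14: PC=2 idx=0 pred=T actual=T -> ctr[0]=3

Answer: 3 3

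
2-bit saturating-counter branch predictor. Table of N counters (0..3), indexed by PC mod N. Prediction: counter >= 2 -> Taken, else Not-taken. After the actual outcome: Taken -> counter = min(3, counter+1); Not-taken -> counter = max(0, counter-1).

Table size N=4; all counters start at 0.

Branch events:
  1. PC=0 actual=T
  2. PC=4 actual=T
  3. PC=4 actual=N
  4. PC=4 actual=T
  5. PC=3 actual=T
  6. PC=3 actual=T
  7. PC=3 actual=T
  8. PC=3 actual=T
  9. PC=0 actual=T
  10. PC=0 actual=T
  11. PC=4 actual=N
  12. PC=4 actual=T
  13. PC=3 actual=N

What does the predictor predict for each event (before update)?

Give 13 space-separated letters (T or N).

Ev 1: PC=0 idx=0 pred=N actual=T -> ctr[0]=1
Ev 2: PC=4 idx=0 pred=N actual=T -> ctr[0]=2
Ev 3: PC=4 idx=0 pred=T actual=N -> ctr[0]=1
Ev 4: PC=4 idx=0 pred=N actual=T -> ctr[0]=2
Ev 5: PC=3 idx=3 pred=N actual=T -> ctr[3]=1
Ev 6: PC=3 idx=3 pred=N actual=T -> ctr[3]=2
Ev 7: PC=3 idx=3 pred=T actual=T -> ctr[3]=3
Ev 8: PC=3 idx=3 pred=T actual=T -> ctr[3]=3
Ev 9: PC=0 idx=0 pred=T actual=T -> ctr[0]=3
Ev 10: PC=0 idx=0 pred=T actual=T -> ctr[0]=3
Ev 11: PC=4 idx=0 pred=T actual=N -> ctr[0]=2
Ev 12: PC=4 idx=0 pred=T actual=T -> ctr[0]=3
Ev 13: PC=3 idx=3 pred=T actual=N -> ctr[3]=2

Answer: N N T N N N T T T T T T T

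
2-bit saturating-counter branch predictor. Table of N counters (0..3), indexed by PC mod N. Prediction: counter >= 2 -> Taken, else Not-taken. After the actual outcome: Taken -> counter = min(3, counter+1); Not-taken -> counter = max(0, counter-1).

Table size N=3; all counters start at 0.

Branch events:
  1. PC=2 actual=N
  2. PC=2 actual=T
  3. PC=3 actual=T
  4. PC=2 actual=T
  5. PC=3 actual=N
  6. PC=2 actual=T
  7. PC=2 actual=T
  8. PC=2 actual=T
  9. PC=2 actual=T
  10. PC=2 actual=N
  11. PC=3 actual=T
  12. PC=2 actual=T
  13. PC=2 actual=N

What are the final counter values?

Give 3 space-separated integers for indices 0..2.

Answer: 1 0 2

Derivation:
Ev 1: PC=2 idx=2 pred=N actual=N -> ctr[2]=0
Ev 2: PC=2 idx=2 pred=N actual=T -> ctr[2]=1
Ev 3: PC=3 idx=0 pred=N actual=T -> ctr[0]=1
Ev 4: PC=2 idx=2 pred=N actual=T -> ctr[2]=2
Ev 5: PC=3 idx=0 pred=N actual=N -> ctr[0]=0
Ev 6: PC=2 idx=2 pred=T actual=T -> ctr[2]=3
Ev 7: PC=2 idx=2 pred=T actual=T -> ctr[2]=3
Ev 8: PC=2 idx=2 pred=T actual=T -> ctr[2]=3
Ev 9: PC=2 idx=2 pred=T actual=T -> ctr[2]=3
Ev 10: PC=2 idx=2 pred=T actual=N -> ctr[2]=2
Ev 11: PC=3 idx=0 pred=N actual=T -> ctr[0]=1
Ev 12: PC=2 idx=2 pred=T actual=T -> ctr[2]=3
Ev 13: PC=2 idx=2 pred=T actual=N -> ctr[2]=2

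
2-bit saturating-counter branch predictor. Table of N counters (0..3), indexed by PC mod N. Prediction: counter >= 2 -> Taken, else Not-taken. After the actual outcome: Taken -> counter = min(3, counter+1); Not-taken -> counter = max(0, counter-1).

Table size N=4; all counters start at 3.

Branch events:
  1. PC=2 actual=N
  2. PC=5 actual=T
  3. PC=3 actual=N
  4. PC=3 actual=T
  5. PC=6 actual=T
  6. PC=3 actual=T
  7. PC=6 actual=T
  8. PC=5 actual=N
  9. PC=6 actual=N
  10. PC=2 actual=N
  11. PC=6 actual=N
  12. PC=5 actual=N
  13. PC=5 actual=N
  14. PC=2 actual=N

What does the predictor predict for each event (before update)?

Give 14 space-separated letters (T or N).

Answer: T T T T T T T T T T N T N N

Derivation:
Ev 1: PC=2 idx=2 pred=T actual=N -> ctr[2]=2
Ev 2: PC=5 idx=1 pred=T actual=T -> ctr[1]=3
Ev 3: PC=3 idx=3 pred=T actual=N -> ctr[3]=2
Ev 4: PC=3 idx=3 pred=T actual=T -> ctr[3]=3
Ev 5: PC=6 idx=2 pred=T actual=T -> ctr[2]=3
Ev 6: PC=3 idx=3 pred=T actual=T -> ctr[3]=3
Ev 7: PC=6 idx=2 pred=T actual=T -> ctr[2]=3
Ev 8: PC=5 idx=1 pred=T actual=N -> ctr[1]=2
Ev 9: PC=6 idx=2 pred=T actual=N -> ctr[2]=2
Ev 10: PC=2 idx=2 pred=T actual=N -> ctr[2]=1
Ev 11: PC=6 idx=2 pred=N actual=N -> ctr[2]=0
Ev 12: PC=5 idx=1 pred=T actual=N -> ctr[1]=1
Ev 13: PC=5 idx=1 pred=N actual=N -> ctr[1]=0
Ev 14: PC=2 idx=2 pred=N actual=N -> ctr[2]=0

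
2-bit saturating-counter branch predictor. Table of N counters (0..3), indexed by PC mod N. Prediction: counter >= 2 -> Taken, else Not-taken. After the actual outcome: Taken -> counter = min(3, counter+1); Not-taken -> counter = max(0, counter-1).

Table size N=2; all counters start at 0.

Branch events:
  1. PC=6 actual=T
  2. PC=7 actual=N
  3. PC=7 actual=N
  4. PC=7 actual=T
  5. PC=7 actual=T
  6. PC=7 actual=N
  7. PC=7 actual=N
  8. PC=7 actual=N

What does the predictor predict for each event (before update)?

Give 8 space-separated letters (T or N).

Ev 1: PC=6 idx=0 pred=N actual=T -> ctr[0]=1
Ev 2: PC=7 idx=1 pred=N actual=N -> ctr[1]=0
Ev 3: PC=7 idx=1 pred=N actual=N -> ctr[1]=0
Ev 4: PC=7 idx=1 pred=N actual=T -> ctr[1]=1
Ev 5: PC=7 idx=1 pred=N actual=T -> ctr[1]=2
Ev 6: PC=7 idx=1 pred=T actual=N -> ctr[1]=1
Ev 7: PC=7 idx=1 pred=N actual=N -> ctr[1]=0
Ev 8: PC=7 idx=1 pred=N actual=N -> ctr[1]=0

Answer: N N N N N T N N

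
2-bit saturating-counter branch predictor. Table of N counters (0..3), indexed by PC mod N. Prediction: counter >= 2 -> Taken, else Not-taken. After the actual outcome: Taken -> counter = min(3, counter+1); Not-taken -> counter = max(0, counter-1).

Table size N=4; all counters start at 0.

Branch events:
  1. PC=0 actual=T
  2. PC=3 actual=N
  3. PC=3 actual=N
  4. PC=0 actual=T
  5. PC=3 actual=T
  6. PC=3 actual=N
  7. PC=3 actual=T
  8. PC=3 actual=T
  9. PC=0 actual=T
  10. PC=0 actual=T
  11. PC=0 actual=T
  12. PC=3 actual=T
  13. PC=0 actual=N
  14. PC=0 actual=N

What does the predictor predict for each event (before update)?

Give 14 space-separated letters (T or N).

Answer: N N N N N N N N T T T T T T

Derivation:
Ev 1: PC=0 idx=0 pred=N actual=T -> ctr[0]=1
Ev 2: PC=3 idx=3 pred=N actual=N -> ctr[3]=0
Ev 3: PC=3 idx=3 pred=N actual=N -> ctr[3]=0
Ev 4: PC=0 idx=0 pred=N actual=T -> ctr[0]=2
Ev 5: PC=3 idx=3 pred=N actual=T -> ctr[3]=1
Ev 6: PC=3 idx=3 pred=N actual=N -> ctr[3]=0
Ev 7: PC=3 idx=3 pred=N actual=T -> ctr[3]=1
Ev 8: PC=3 idx=3 pred=N actual=T -> ctr[3]=2
Ev 9: PC=0 idx=0 pred=T actual=T -> ctr[0]=3
Ev 10: PC=0 idx=0 pred=T actual=T -> ctr[0]=3
Ev 11: PC=0 idx=0 pred=T actual=T -> ctr[0]=3
Ev 12: PC=3 idx=3 pred=T actual=T -> ctr[3]=3
Ev 13: PC=0 idx=0 pred=T actual=N -> ctr[0]=2
Ev 14: PC=0 idx=0 pred=T actual=N -> ctr[0]=1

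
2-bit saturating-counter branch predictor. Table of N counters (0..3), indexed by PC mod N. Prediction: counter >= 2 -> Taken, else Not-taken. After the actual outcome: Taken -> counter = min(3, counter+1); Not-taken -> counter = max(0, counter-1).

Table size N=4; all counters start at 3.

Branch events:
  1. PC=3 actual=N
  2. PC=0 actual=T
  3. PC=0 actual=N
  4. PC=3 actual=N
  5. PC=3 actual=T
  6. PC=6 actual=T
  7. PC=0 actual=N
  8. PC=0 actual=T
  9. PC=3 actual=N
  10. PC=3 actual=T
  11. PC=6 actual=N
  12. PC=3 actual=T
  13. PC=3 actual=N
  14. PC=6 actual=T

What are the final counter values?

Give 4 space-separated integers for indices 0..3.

Answer: 2 3 3 2

Derivation:
Ev 1: PC=3 idx=3 pred=T actual=N -> ctr[3]=2
Ev 2: PC=0 idx=0 pred=T actual=T -> ctr[0]=3
Ev 3: PC=0 idx=0 pred=T actual=N -> ctr[0]=2
Ev 4: PC=3 idx=3 pred=T actual=N -> ctr[3]=1
Ev 5: PC=3 idx=3 pred=N actual=T -> ctr[3]=2
Ev 6: PC=6 idx=2 pred=T actual=T -> ctr[2]=3
Ev 7: PC=0 idx=0 pred=T actual=N -> ctr[0]=1
Ev 8: PC=0 idx=0 pred=N actual=T -> ctr[0]=2
Ev 9: PC=3 idx=3 pred=T actual=N -> ctr[3]=1
Ev 10: PC=3 idx=3 pred=N actual=T -> ctr[3]=2
Ev 11: PC=6 idx=2 pred=T actual=N -> ctr[2]=2
Ev 12: PC=3 idx=3 pred=T actual=T -> ctr[3]=3
Ev 13: PC=3 idx=3 pred=T actual=N -> ctr[3]=2
Ev 14: PC=6 idx=2 pred=T actual=T -> ctr[2]=3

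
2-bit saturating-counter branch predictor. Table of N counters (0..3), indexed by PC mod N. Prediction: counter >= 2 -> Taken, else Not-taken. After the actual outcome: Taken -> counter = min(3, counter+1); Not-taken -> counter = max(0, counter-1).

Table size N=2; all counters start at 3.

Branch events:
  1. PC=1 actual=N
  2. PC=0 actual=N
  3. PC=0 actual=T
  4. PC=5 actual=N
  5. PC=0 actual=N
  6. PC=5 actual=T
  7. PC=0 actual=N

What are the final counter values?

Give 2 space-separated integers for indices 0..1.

Answer: 1 2

Derivation:
Ev 1: PC=1 idx=1 pred=T actual=N -> ctr[1]=2
Ev 2: PC=0 idx=0 pred=T actual=N -> ctr[0]=2
Ev 3: PC=0 idx=0 pred=T actual=T -> ctr[0]=3
Ev 4: PC=5 idx=1 pred=T actual=N -> ctr[1]=1
Ev 5: PC=0 idx=0 pred=T actual=N -> ctr[0]=2
Ev 6: PC=5 idx=1 pred=N actual=T -> ctr[1]=2
Ev 7: PC=0 idx=0 pred=T actual=N -> ctr[0]=1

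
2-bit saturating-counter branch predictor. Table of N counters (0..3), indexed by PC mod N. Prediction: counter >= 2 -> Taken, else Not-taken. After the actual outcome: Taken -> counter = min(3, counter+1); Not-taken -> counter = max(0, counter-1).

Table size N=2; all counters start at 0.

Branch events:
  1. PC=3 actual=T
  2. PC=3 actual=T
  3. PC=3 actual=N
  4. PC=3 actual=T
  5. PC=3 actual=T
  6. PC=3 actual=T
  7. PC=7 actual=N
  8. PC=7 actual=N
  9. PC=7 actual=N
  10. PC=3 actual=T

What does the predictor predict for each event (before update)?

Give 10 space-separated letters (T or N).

Ev 1: PC=3 idx=1 pred=N actual=T -> ctr[1]=1
Ev 2: PC=3 idx=1 pred=N actual=T -> ctr[1]=2
Ev 3: PC=3 idx=1 pred=T actual=N -> ctr[1]=1
Ev 4: PC=3 idx=1 pred=N actual=T -> ctr[1]=2
Ev 5: PC=3 idx=1 pred=T actual=T -> ctr[1]=3
Ev 6: PC=3 idx=1 pred=T actual=T -> ctr[1]=3
Ev 7: PC=7 idx=1 pred=T actual=N -> ctr[1]=2
Ev 8: PC=7 idx=1 pred=T actual=N -> ctr[1]=1
Ev 9: PC=7 idx=1 pred=N actual=N -> ctr[1]=0
Ev 10: PC=3 idx=1 pred=N actual=T -> ctr[1]=1

Answer: N N T N T T T T N N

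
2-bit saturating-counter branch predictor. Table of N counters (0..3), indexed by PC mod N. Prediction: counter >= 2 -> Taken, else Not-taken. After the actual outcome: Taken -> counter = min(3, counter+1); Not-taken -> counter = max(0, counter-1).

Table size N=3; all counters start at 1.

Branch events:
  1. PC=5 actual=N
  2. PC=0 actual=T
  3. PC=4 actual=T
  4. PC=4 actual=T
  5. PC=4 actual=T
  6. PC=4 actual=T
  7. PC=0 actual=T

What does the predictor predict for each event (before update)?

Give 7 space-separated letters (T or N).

Ev 1: PC=5 idx=2 pred=N actual=N -> ctr[2]=0
Ev 2: PC=0 idx=0 pred=N actual=T -> ctr[0]=2
Ev 3: PC=4 idx=1 pred=N actual=T -> ctr[1]=2
Ev 4: PC=4 idx=1 pred=T actual=T -> ctr[1]=3
Ev 5: PC=4 idx=1 pred=T actual=T -> ctr[1]=3
Ev 6: PC=4 idx=1 pred=T actual=T -> ctr[1]=3
Ev 7: PC=0 idx=0 pred=T actual=T -> ctr[0]=3

Answer: N N N T T T T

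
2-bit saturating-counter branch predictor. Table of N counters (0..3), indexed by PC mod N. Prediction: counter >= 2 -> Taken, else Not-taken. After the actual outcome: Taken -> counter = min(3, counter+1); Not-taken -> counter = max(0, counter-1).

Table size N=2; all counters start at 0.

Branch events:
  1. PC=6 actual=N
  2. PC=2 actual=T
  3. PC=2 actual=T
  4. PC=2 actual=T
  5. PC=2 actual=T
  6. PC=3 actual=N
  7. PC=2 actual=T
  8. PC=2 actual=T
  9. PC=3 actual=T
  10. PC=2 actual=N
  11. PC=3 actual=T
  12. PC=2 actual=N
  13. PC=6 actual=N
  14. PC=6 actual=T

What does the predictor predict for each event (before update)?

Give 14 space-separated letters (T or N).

Answer: N N N T T N T T N T N T N N

Derivation:
Ev 1: PC=6 idx=0 pred=N actual=N -> ctr[0]=0
Ev 2: PC=2 idx=0 pred=N actual=T -> ctr[0]=1
Ev 3: PC=2 idx=0 pred=N actual=T -> ctr[0]=2
Ev 4: PC=2 idx=0 pred=T actual=T -> ctr[0]=3
Ev 5: PC=2 idx=0 pred=T actual=T -> ctr[0]=3
Ev 6: PC=3 idx=1 pred=N actual=N -> ctr[1]=0
Ev 7: PC=2 idx=0 pred=T actual=T -> ctr[0]=3
Ev 8: PC=2 idx=0 pred=T actual=T -> ctr[0]=3
Ev 9: PC=3 idx=1 pred=N actual=T -> ctr[1]=1
Ev 10: PC=2 idx=0 pred=T actual=N -> ctr[0]=2
Ev 11: PC=3 idx=1 pred=N actual=T -> ctr[1]=2
Ev 12: PC=2 idx=0 pred=T actual=N -> ctr[0]=1
Ev 13: PC=6 idx=0 pred=N actual=N -> ctr[0]=0
Ev 14: PC=6 idx=0 pred=N actual=T -> ctr[0]=1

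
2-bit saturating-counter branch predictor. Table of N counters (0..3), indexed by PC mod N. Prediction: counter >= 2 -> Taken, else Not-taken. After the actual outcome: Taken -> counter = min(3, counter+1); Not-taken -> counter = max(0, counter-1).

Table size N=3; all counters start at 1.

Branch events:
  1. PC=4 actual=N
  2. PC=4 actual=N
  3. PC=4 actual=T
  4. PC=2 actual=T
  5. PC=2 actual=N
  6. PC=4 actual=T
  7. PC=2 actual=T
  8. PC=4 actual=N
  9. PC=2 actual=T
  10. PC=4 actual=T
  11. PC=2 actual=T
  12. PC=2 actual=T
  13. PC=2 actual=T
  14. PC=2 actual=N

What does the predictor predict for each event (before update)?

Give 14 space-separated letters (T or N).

Answer: N N N N T N N T T N T T T T

Derivation:
Ev 1: PC=4 idx=1 pred=N actual=N -> ctr[1]=0
Ev 2: PC=4 idx=1 pred=N actual=N -> ctr[1]=0
Ev 3: PC=4 idx=1 pred=N actual=T -> ctr[1]=1
Ev 4: PC=2 idx=2 pred=N actual=T -> ctr[2]=2
Ev 5: PC=2 idx=2 pred=T actual=N -> ctr[2]=1
Ev 6: PC=4 idx=1 pred=N actual=T -> ctr[1]=2
Ev 7: PC=2 idx=2 pred=N actual=T -> ctr[2]=2
Ev 8: PC=4 idx=1 pred=T actual=N -> ctr[1]=1
Ev 9: PC=2 idx=2 pred=T actual=T -> ctr[2]=3
Ev 10: PC=4 idx=1 pred=N actual=T -> ctr[1]=2
Ev 11: PC=2 idx=2 pred=T actual=T -> ctr[2]=3
Ev 12: PC=2 idx=2 pred=T actual=T -> ctr[2]=3
Ev 13: PC=2 idx=2 pred=T actual=T -> ctr[2]=3
Ev 14: PC=2 idx=2 pred=T actual=N -> ctr[2]=2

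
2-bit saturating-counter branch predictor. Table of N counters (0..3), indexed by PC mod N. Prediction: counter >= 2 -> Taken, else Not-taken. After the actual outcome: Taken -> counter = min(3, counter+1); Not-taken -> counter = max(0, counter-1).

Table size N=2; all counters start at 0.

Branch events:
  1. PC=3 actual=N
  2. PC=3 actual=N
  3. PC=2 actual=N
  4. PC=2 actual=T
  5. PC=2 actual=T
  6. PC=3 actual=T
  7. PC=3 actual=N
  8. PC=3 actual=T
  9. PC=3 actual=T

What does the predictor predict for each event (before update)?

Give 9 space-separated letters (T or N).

Ev 1: PC=3 idx=1 pred=N actual=N -> ctr[1]=0
Ev 2: PC=3 idx=1 pred=N actual=N -> ctr[1]=0
Ev 3: PC=2 idx=0 pred=N actual=N -> ctr[0]=0
Ev 4: PC=2 idx=0 pred=N actual=T -> ctr[0]=1
Ev 5: PC=2 idx=0 pred=N actual=T -> ctr[0]=2
Ev 6: PC=3 idx=1 pred=N actual=T -> ctr[1]=1
Ev 7: PC=3 idx=1 pred=N actual=N -> ctr[1]=0
Ev 8: PC=3 idx=1 pred=N actual=T -> ctr[1]=1
Ev 9: PC=3 idx=1 pred=N actual=T -> ctr[1]=2

Answer: N N N N N N N N N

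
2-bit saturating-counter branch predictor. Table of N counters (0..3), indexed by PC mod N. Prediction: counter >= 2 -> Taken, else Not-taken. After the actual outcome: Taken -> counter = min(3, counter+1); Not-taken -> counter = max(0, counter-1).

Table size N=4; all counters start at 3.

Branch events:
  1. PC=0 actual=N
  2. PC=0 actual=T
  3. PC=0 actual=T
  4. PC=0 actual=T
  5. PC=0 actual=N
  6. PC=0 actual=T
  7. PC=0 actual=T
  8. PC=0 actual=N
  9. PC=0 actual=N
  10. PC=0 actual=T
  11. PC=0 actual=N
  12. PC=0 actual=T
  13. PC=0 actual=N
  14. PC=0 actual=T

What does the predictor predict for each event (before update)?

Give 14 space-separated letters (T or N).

Ev 1: PC=0 idx=0 pred=T actual=N -> ctr[0]=2
Ev 2: PC=0 idx=0 pred=T actual=T -> ctr[0]=3
Ev 3: PC=0 idx=0 pred=T actual=T -> ctr[0]=3
Ev 4: PC=0 idx=0 pred=T actual=T -> ctr[0]=3
Ev 5: PC=0 idx=0 pred=T actual=N -> ctr[0]=2
Ev 6: PC=0 idx=0 pred=T actual=T -> ctr[0]=3
Ev 7: PC=0 idx=0 pred=T actual=T -> ctr[0]=3
Ev 8: PC=0 idx=0 pred=T actual=N -> ctr[0]=2
Ev 9: PC=0 idx=0 pred=T actual=N -> ctr[0]=1
Ev 10: PC=0 idx=0 pred=N actual=T -> ctr[0]=2
Ev 11: PC=0 idx=0 pred=T actual=N -> ctr[0]=1
Ev 12: PC=0 idx=0 pred=N actual=T -> ctr[0]=2
Ev 13: PC=0 idx=0 pred=T actual=N -> ctr[0]=1
Ev 14: PC=0 idx=0 pred=N actual=T -> ctr[0]=2

Answer: T T T T T T T T T N T N T N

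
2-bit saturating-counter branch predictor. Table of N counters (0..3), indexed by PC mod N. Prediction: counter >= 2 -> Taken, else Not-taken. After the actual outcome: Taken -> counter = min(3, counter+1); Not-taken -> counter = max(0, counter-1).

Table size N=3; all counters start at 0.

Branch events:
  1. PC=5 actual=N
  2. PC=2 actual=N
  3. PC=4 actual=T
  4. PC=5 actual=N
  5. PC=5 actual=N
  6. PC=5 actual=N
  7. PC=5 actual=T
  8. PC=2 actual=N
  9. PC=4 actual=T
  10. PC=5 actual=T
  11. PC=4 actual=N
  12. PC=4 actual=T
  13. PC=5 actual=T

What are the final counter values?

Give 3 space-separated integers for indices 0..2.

Ev 1: PC=5 idx=2 pred=N actual=N -> ctr[2]=0
Ev 2: PC=2 idx=2 pred=N actual=N -> ctr[2]=0
Ev 3: PC=4 idx=1 pred=N actual=T -> ctr[1]=1
Ev 4: PC=5 idx=2 pred=N actual=N -> ctr[2]=0
Ev 5: PC=5 idx=2 pred=N actual=N -> ctr[2]=0
Ev 6: PC=5 idx=2 pred=N actual=N -> ctr[2]=0
Ev 7: PC=5 idx=2 pred=N actual=T -> ctr[2]=1
Ev 8: PC=2 idx=2 pred=N actual=N -> ctr[2]=0
Ev 9: PC=4 idx=1 pred=N actual=T -> ctr[1]=2
Ev 10: PC=5 idx=2 pred=N actual=T -> ctr[2]=1
Ev 11: PC=4 idx=1 pred=T actual=N -> ctr[1]=1
Ev 12: PC=4 idx=1 pred=N actual=T -> ctr[1]=2
Ev 13: PC=5 idx=2 pred=N actual=T -> ctr[2]=2

Answer: 0 2 2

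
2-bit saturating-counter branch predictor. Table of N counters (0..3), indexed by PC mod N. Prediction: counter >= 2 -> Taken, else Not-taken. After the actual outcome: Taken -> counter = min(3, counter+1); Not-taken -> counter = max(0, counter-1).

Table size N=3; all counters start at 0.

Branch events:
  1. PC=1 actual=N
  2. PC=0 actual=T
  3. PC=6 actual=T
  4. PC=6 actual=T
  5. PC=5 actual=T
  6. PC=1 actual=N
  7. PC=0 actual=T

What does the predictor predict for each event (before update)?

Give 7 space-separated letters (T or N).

Ev 1: PC=1 idx=1 pred=N actual=N -> ctr[1]=0
Ev 2: PC=0 idx=0 pred=N actual=T -> ctr[0]=1
Ev 3: PC=6 idx=0 pred=N actual=T -> ctr[0]=2
Ev 4: PC=6 idx=0 pred=T actual=T -> ctr[0]=3
Ev 5: PC=5 idx=2 pred=N actual=T -> ctr[2]=1
Ev 6: PC=1 idx=1 pred=N actual=N -> ctr[1]=0
Ev 7: PC=0 idx=0 pred=T actual=T -> ctr[0]=3

Answer: N N N T N N T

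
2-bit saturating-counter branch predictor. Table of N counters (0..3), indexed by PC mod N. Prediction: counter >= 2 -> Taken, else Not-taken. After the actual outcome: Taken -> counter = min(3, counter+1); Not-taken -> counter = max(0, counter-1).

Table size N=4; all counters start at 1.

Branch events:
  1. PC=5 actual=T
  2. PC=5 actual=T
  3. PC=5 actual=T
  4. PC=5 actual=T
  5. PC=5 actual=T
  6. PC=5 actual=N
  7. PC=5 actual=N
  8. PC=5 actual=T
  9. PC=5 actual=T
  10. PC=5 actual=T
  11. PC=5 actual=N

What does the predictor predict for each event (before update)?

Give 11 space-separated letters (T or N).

Ev 1: PC=5 idx=1 pred=N actual=T -> ctr[1]=2
Ev 2: PC=5 idx=1 pred=T actual=T -> ctr[1]=3
Ev 3: PC=5 idx=1 pred=T actual=T -> ctr[1]=3
Ev 4: PC=5 idx=1 pred=T actual=T -> ctr[1]=3
Ev 5: PC=5 idx=1 pred=T actual=T -> ctr[1]=3
Ev 6: PC=5 idx=1 pred=T actual=N -> ctr[1]=2
Ev 7: PC=5 idx=1 pred=T actual=N -> ctr[1]=1
Ev 8: PC=5 idx=1 pred=N actual=T -> ctr[1]=2
Ev 9: PC=5 idx=1 pred=T actual=T -> ctr[1]=3
Ev 10: PC=5 idx=1 pred=T actual=T -> ctr[1]=3
Ev 11: PC=5 idx=1 pred=T actual=N -> ctr[1]=2

Answer: N T T T T T T N T T T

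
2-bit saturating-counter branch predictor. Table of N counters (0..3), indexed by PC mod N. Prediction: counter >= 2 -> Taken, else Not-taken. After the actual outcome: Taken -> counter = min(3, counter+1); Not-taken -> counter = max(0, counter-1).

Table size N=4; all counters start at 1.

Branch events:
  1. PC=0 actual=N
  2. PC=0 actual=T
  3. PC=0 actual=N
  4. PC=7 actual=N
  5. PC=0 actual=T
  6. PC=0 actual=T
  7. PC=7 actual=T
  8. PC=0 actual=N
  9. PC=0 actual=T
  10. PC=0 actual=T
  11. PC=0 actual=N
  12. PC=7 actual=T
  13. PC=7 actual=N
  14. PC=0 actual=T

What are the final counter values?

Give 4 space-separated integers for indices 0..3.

Ev 1: PC=0 idx=0 pred=N actual=N -> ctr[0]=0
Ev 2: PC=0 idx=0 pred=N actual=T -> ctr[0]=1
Ev 3: PC=0 idx=0 pred=N actual=N -> ctr[0]=0
Ev 4: PC=7 idx=3 pred=N actual=N -> ctr[3]=0
Ev 5: PC=0 idx=0 pred=N actual=T -> ctr[0]=1
Ev 6: PC=0 idx=0 pred=N actual=T -> ctr[0]=2
Ev 7: PC=7 idx=3 pred=N actual=T -> ctr[3]=1
Ev 8: PC=0 idx=0 pred=T actual=N -> ctr[0]=1
Ev 9: PC=0 idx=0 pred=N actual=T -> ctr[0]=2
Ev 10: PC=0 idx=0 pred=T actual=T -> ctr[0]=3
Ev 11: PC=0 idx=0 pred=T actual=N -> ctr[0]=2
Ev 12: PC=7 idx=3 pred=N actual=T -> ctr[3]=2
Ev 13: PC=7 idx=3 pred=T actual=N -> ctr[3]=1
Ev 14: PC=0 idx=0 pred=T actual=T -> ctr[0]=3

Answer: 3 1 1 1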